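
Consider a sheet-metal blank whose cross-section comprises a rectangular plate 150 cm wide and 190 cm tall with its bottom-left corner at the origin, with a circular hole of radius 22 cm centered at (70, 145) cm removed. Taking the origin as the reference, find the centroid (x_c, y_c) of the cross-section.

plate: A = 150 × 190 = 28500.00, centroid at (75.00, 95.00).
hole: A = −π·22² = -1520.53, centroid at (70.00, 145.00).
ΣA = 26979.47 cm², ΣAx_c = 2031062.84 cm³, ΣAy_c = 2487023.03 cm³.
x_c = 2031062.84/26979.47 = 75.28 cm; y_c = 2487023.03/26979.47 = 92.18 cm.

x_c = 75.28 cm, y_c = 92.18 cm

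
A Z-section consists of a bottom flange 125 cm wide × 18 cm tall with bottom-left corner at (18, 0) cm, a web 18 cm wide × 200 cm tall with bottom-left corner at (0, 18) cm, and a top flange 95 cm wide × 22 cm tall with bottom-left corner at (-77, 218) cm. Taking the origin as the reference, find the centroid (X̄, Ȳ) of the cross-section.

X̄ = 19.13 cm, Ȳ = 116.33 cm

bottom flange: A = 125 × 18 = 2250.00, centroid at (80.50, 9.00).
web: A = 18 × 200 = 3600.00, centroid at (9.00, 118.00).
top flange: A = 95 × 22 = 2090.00, centroid at (-29.50, 229.00).
ΣA = 7940.00 cm², ΣAX̄ = 151870.00 cm³, ΣAȲ = 923660.00 cm³.
X̄ = 151870.00/7940.00 = 19.13 cm; Ȳ = 923660.00/7940.00 = 116.33 cm.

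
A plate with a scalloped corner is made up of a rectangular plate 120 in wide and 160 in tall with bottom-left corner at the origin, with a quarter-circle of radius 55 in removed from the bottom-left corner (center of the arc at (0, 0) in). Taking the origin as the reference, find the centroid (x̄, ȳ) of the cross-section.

plate: A = 120 × 160 = 19200.00, centroid at (60.00, 80.00).
removed quarter-circle: A = −¼π·55² = -2375.83, centroid at (23.34, 23.34).
ΣA = 16824.17 in², ΣAx̄ = 1096541.67 in³, ΣAȳ = 1480541.67 in³.
x̄ = 1096541.67/16824.17 = 65.18 in; ȳ = 1480541.67/16824.17 = 88.00 in.

x̄ = 65.18 in, ȳ = 88.00 in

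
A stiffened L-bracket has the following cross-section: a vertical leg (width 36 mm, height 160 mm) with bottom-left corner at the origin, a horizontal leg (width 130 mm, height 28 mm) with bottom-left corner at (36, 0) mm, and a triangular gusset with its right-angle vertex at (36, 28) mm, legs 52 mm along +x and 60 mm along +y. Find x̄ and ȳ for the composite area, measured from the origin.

Part | A | x̄ᵢ | ȳᵢ | A·x̄ᵢ | A·ȳᵢ
vertical leg | 5760.00 | 18.00 | 80.00 | 103680.00 | 460800.00
horizontal leg | 3640.00 | 101.00 | 14.00 | 367640.00 | 50960.00
gusset | 1560.00 | 53.33 | 48.00 | 83200.00 | 74880.00
Σ | 10960.00 |  |  | 554520.00 | 586640.00
x̄ = 554520.00 / 10960.00 = 50.59 mm
ȳ = 586640.00 / 10960.00 = 53.53 mm

x̄ = 50.59 mm, ȳ = 53.53 mm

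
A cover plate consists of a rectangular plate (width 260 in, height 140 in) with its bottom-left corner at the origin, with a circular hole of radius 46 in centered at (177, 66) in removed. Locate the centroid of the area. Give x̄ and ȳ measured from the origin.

Part | A | x̄ᵢ | ȳᵢ | A·x̄ᵢ | A·ȳᵢ
plate | 36400.00 | 130.00 | 70.00 | 4732000.00 | 2548000.00
hole | -6647.61 | 177.00 | 66.00 | -1176626.98 | -438742.26
Σ | 29752.39 |  |  | 3555373.02 | 2109257.74
x̄ = 3555373.02 / 29752.39 = 119.50 in
ȳ = 2109257.74 / 29752.39 = 70.89 in

x̄ = 119.50 in, ȳ = 70.89 in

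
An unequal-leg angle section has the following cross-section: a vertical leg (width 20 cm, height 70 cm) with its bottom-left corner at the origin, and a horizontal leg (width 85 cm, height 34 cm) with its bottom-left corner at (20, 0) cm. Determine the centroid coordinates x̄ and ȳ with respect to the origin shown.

x̄ = 45.37 cm, ȳ = 22.87 cm

vertical leg: A = 20 × 70 = 1400.00, centroid at (10.00, 35.00).
horizontal leg: A = 85 × 34 = 2890.00, centroid at (62.50, 17.00).
ΣA = 4290.00 cm²
ΣAx̄ = (1400.00)(10.00) + (2890.00)(62.50) = 194625.00 cm³
ΣAȳ = (1400.00)(35.00) + (2890.00)(17.00) = 98130.00 cm³
x̄ = 194625.00 / 4290.00 = 45.37 cm
ȳ = 98130.00 / 4290.00 = 22.87 cm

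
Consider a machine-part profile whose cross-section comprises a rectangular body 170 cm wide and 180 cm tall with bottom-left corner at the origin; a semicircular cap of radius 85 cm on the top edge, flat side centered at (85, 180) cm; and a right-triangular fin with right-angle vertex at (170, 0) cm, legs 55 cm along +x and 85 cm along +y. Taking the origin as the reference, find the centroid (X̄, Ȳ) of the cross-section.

rectangular body: A = 170 × 180 = 30600.00, centroid at (85.00, 90.00).
semicircular top: A = ½π·85² = 11349.00, centroid at (85.00, 216.08).
triangular fin: A = ½·55·85 = 2337.50, centroid at (188.33, 28.33).
ΣA = 44286.50 cm²
ΣAX̄ = (30600.00)(85.00) + (11349.00)(85.00) + (2337.50)(188.33) = 4005894.46 cm³
ΣAȲ = (30600.00)(90.00) + (11349.00)(216.08) + (2337.50)(28.33) = 5272466.46 cm³
X̄ = 4005894.46 / 44286.50 = 90.45 cm
Ȳ = 5272466.46 / 44286.50 = 119.05 cm

X̄ = 90.45 cm, Ȳ = 119.05 cm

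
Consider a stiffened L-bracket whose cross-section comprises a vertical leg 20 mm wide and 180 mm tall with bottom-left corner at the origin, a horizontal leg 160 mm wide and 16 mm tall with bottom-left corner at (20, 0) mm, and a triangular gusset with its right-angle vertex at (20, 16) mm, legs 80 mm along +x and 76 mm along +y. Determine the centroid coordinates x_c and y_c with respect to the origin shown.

vertical leg: A = 20 × 180 = 3600.00, centroid at (10.00, 90.00).
horizontal leg: A = 160 × 16 = 2560.00, centroid at (100.00, 8.00).
gusset: A = ½·80·76 = 3040.00, centroid at (46.67, 41.33).
ΣA = 9200.00 mm²
ΣAx_c = (3600.00)(10.00) + (2560.00)(100.00) + (3040.00)(46.67) = 433866.67 mm³
ΣAy_c = (3600.00)(90.00) + (2560.00)(8.00) + (3040.00)(41.33) = 470133.33 mm³
x_c = 433866.67 / 9200.00 = 47.16 mm
y_c = 470133.33 / 9200.00 = 51.10 mm

x_c = 47.16 mm, y_c = 51.10 mm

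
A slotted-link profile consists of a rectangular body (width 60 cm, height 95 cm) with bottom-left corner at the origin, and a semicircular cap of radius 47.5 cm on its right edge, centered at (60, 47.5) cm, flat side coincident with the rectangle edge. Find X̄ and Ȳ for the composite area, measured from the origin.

X̄ = 49.23 cm, Ȳ = 47.50 cm

rectangular body: A = 60 × 95 = 5700.00, centroid at (30.00, 47.50).
semicircular end: A = ½π·47.5² = 3544.11, centroid at (80.16, 47.50).
ΣA = 9244.11 cm²
ΣAX̄ = (5700.00)(30.00) + (3544.11)(80.16) = 455094.47 cm³
ΣAȲ = (5700.00)(47.50) + (3544.11)(47.50) = 439095.19 cm³
X̄ = 455094.47 / 9244.11 = 49.23 cm
Ȳ = 439095.19 / 9244.11 = 47.50 cm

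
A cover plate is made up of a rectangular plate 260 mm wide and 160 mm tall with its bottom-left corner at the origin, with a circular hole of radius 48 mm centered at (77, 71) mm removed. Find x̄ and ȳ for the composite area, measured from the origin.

x̄ = 141.16 mm, ȳ = 81.90 mm

plate: A = 260 × 160 = 41600.00, centroid at (130.00, 80.00).
hole: A = −π·48² = -7238.23, centroid at (77.00, 71.00).
ΣA = 34361.77 mm²
ΣAx̄ = (41600.00)(130.00) + (-7238.23)(77.00) = 4850656.33 mm³
ΣAȳ = (41600.00)(80.00) + (-7238.23)(71.00) = 2814085.71 mm³
x̄ = 4850656.33 / 34361.77 = 141.16 mm
ȳ = 2814085.71 / 34361.77 = 81.90 mm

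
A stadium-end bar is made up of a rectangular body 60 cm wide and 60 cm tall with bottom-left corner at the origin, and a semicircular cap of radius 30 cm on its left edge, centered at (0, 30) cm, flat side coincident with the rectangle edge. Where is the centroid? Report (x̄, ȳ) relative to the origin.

Part | A | x̄ᵢ | ȳᵢ | A·x̄ᵢ | A·ȳᵢ
rectangular body | 3600.00 | 30.00 | 30.00 | 108000.00 | 108000.00
semicircular end | 1413.72 | -12.73 | 30.00 | -18000.00 | 42411.50
Σ | 5013.72 |  |  | 90000.00 | 150411.50
x̄ = 90000.00 / 5013.72 = 17.95 cm
ȳ = 150411.50 / 5013.72 = 30.00 cm

x̄ = 17.95 cm, ȳ = 30.00 cm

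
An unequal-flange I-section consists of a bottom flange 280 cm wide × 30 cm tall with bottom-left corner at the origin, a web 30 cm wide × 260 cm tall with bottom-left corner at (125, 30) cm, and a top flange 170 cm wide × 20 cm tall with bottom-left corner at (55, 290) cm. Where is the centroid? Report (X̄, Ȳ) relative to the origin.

bottom flange: A = 280 × 30 = 8400.00, centroid at (140.00, 15.00).
web: A = 30 × 260 = 7800.00, centroid at (140.00, 160.00).
top flange: A = 170 × 20 = 3400.00, centroid at (140.00, 300.00).
ΣA = 19600.00 cm²
ΣAX̄ = (8400.00)(140.00) + (7800.00)(140.00) + (3400.00)(140.00) = 2744000.00 cm³
ΣAȲ = (8400.00)(15.00) + (7800.00)(160.00) + (3400.00)(300.00) = 2394000.00 cm³
X̄ = 2744000.00 / 19600.00 = 140.00 cm
Ȳ = 2394000.00 / 19600.00 = 122.14 cm

X̄ = 140.00 cm, Ȳ = 122.14 cm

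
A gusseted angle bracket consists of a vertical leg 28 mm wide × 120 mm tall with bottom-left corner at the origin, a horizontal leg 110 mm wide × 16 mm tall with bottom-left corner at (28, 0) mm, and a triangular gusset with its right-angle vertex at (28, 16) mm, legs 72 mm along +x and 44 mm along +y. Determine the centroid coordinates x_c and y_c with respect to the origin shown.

x_c = 41.09 mm, y_c = 39.42 mm

Part | A | x̄ᵢ | ȳᵢ | A·x̄ᵢ | A·ȳᵢ
vertical leg | 3360.00 | 14.00 | 60.00 | 47040.00 | 201600.00
horizontal leg | 1760.00 | 83.00 | 8.00 | 146080.00 | 14080.00
gusset | 1584.00 | 52.00 | 30.67 | 82368.00 | 48576.00
Σ | 6704.00 |  |  | 275488.00 | 264256.00
x_c = 275488.00 / 6704.00 = 41.09 mm
y_c = 264256.00 / 6704.00 = 39.42 mm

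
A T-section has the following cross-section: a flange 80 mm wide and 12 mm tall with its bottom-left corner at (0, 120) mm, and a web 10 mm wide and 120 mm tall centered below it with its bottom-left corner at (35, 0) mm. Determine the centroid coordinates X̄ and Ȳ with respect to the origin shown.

X̄ = 40.00 mm, Ȳ = 89.33 mm

web: A = 10 × 120 = 1200.00, centroid at (40.00, 60.00).
flange: A = 80 × 12 = 960.00, centroid at (40.00, 126.00).
ΣA = 2160.00 mm², ΣAX̄ = 86400.00 mm³, ΣAȲ = 192960.00 mm³.
X̄ = 86400.00/2160.00 = 40.00 mm; Ȳ = 192960.00/2160.00 = 89.33 mm.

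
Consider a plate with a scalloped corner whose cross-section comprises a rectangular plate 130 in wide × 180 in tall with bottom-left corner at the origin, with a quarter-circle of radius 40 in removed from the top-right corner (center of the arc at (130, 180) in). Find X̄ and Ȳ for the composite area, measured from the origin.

plate: A = 130 × 180 = 23400.00, centroid at (65.00, 90.00).
removed quarter-circle: A = −¼π·40² = -1256.64, centroid at (113.02, 163.02).
ΣA = 22143.36 in², ΣAX̄ = 1378970.52 in³, ΣAȲ = 1901138.66 in³.
X̄ = 1378970.52/22143.36 = 62.27 in; Ȳ = 1901138.66/22143.36 = 85.86 in.

X̄ = 62.27 in, Ȳ = 85.86 in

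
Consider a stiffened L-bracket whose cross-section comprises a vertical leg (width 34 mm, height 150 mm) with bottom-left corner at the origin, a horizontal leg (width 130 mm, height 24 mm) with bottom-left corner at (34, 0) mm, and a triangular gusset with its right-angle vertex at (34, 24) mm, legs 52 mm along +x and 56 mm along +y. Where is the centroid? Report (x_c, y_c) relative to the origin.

x_c = 48.61 mm, y_c = 49.82 mm

vertical leg: A = 34 × 150 = 5100.00, centroid at (17.00, 75.00).
horizontal leg: A = 130 × 24 = 3120.00, centroid at (99.00, 12.00).
gusset: A = ½·52·56 = 1456.00, centroid at (51.33, 42.67).
ΣA = 9676.00 mm², ΣAx_c = 470321.33 mm³, ΣAy_c = 482062.67 mm³.
x_c = 470321.33/9676.00 = 48.61 mm; y_c = 482062.67/9676.00 = 49.82 mm.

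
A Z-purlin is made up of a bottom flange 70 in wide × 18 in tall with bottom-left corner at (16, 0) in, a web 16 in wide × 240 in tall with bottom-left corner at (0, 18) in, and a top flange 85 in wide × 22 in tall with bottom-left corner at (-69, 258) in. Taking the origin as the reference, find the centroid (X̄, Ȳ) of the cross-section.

Part | A | x̄ᵢ | ȳᵢ | A·x̄ᵢ | A·ȳᵢ
bottom flange | 1260.00 | 51.00 | 9.00 | 64260.00 | 11340.00
web | 3840.00 | 8.00 | 138.00 | 30720.00 | 529920.00
top flange | 1870.00 | -26.50 | 269.00 | -49555.00 | 503030.00
Σ | 6970.00 |  |  | 45425.00 | 1044290.00
X̄ = 45425.00 / 6970.00 = 6.52 in
Ȳ = 1044290.00 / 6970.00 = 149.83 in

X̄ = 6.52 in, Ȳ = 149.83 in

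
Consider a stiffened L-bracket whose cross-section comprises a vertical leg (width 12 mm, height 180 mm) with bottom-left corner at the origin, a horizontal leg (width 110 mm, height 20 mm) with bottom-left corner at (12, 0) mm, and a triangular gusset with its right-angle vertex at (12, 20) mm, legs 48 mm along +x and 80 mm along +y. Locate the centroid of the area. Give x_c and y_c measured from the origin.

Part | A | x̄ᵢ | ȳᵢ | A·x̄ᵢ | A·ȳᵢ
vertical leg | 2160.00 | 6.00 | 90.00 | 12960.00 | 194400.00
horizontal leg | 2200.00 | 67.00 | 10.00 | 147400.00 | 22000.00
gusset | 1920.00 | 28.00 | 46.67 | 53760.00 | 89600.00
Σ | 6280.00 |  |  | 214120.00 | 306000.00
x_c = 214120.00 / 6280.00 = 34.10 mm
y_c = 306000.00 / 6280.00 = 48.73 mm

x_c = 34.10 mm, y_c = 48.73 mm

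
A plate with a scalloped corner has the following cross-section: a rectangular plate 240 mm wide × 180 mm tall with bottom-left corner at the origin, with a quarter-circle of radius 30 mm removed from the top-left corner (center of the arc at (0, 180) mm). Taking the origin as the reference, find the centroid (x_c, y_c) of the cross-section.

x_c = 121.78 mm, y_c = 88.71 mm

plate: A = 240 × 180 = 43200.00, centroid at (120.00, 90.00).
removed quarter-circle: A = −¼π·30² = -706.86, centroid at (12.73, 167.27).
ΣA = 42493.14 mm², ΣAx_c = 5175000.00 mm³, ΣAy_c = 3769765.50 mm³.
x_c = 5175000.00/42493.14 = 121.78 mm; y_c = 3769765.50/42493.14 = 88.71 mm.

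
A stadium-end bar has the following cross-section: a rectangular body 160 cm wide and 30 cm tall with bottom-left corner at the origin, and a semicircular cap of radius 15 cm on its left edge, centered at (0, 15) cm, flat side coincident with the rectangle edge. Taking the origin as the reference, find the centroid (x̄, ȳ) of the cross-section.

rectangular body: A = 160 × 30 = 4800.00, centroid at (80.00, 15.00).
semicircular end: A = ½π·15² = 353.43, centroid at (-6.37, 15.00).
ΣA = 5153.43 cm², ΣAx̄ = 381750.00 cm³, ΣAȳ = 77301.44 cm³.
x̄ = 381750.00/5153.43 = 74.08 cm; ȳ = 77301.44/5153.43 = 15.00 cm.

x̄ = 74.08 cm, ȳ = 15.00 cm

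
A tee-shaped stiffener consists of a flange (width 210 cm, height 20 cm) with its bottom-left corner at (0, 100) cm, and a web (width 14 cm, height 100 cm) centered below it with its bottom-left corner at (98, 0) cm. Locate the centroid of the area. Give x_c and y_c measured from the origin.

x_c = 105.00 cm, y_c = 95.00 cm

Part | A | x̄ᵢ | ȳᵢ | A·x̄ᵢ | A·ȳᵢ
web | 1400.00 | 105.00 | 50.00 | 147000.00 | 70000.00
flange | 4200.00 | 105.00 | 110.00 | 441000.00 | 462000.00
Σ | 5600.00 |  |  | 588000.00 | 532000.00
x_c = 588000.00 / 5600.00 = 105.00 cm
y_c = 532000.00 / 5600.00 = 95.00 cm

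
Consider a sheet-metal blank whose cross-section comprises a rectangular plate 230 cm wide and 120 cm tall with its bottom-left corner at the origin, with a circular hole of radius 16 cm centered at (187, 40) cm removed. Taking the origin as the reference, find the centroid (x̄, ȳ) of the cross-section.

Part | A | x̄ᵢ | ȳᵢ | A·x̄ᵢ | A·ȳᵢ
plate | 27600.00 | 115.00 | 60.00 | 3174000.00 | 1656000.00
hole | -804.25 | 187.00 | 40.00 | -150394.32 | -32169.91
Σ | 26795.75 |  |  | 3023605.68 | 1623830.09
x̄ = 3023605.68 / 26795.75 = 112.84 cm
ȳ = 1623830.09 / 26795.75 = 60.60 cm

x̄ = 112.84 cm, ȳ = 60.60 cm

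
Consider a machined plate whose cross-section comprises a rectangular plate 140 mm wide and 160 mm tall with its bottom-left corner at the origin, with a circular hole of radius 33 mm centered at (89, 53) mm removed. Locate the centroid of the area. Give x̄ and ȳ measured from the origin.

x̄ = 66.57 mm, ȳ = 84.87 mm

plate: A = 140 × 160 = 22400.00, centroid at (70.00, 80.00).
hole: A = −π·33² = -3421.19, centroid at (89.00, 53.00).
ΣA = 18978.81 mm², ΣAx̄ = 1263513.70 mm³, ΣAȳ = 1610676.70 mm³.
x̄ = 1263513.70/18978.81 = 66.57 mm; ȳ = 1610676.70/18978.81 = 84.87 mm.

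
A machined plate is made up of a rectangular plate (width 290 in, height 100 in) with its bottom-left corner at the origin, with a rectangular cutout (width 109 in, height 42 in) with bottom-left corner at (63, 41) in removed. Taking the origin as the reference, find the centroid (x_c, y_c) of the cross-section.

Part | A | x̄ᵢ | ȳᵢ | A·x̄ᵢ | A·ȳᵢ
plate | 29000.00 | 145.00 | 50.00 | 4205000.00 | 1450000.00
hole | -4578.00 | 117.50 | 62.00 | -537915.00 | -283836.00
Σ | 24422.00 |  |  | 3667085.00 | 1166164.00
x_c = 3667085.00 / 24422.00 = 150.15 in
y_c = 1166164.00 / 24422.00 = 47.75 in

x_c = 150.15 in, y_c = 47.75 in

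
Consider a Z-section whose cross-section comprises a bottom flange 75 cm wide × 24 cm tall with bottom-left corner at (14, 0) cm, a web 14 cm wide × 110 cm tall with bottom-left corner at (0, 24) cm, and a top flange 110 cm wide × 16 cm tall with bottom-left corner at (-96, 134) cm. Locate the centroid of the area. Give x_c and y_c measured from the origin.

x_c = 6.14 cm, y_c = 77.09 cm

bottom flange: A = 75 × 24 = 1800.00, centroid at (51.50, 12.00).
web: A = 14 × 110 = 1540.00, centroid at (7.00, 79.00).
top flange: A = 110 × 16 = 1760.00, centroid at (-41.00, 142.00).
ΣA = 5100.00 cm², ΣAx_c = 31320.00 cm³, ΣAy_c = 393180.00 cm³.
x_c = 31320.00/5100.00 = 6.14 cm; y_c = 393180.00/5100.00 = 77.09 cm.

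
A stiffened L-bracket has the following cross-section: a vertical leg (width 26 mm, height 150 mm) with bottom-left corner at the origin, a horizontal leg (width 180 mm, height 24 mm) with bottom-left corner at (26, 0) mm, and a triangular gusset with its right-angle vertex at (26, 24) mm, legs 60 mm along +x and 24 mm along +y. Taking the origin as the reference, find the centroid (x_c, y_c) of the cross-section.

x_c = 65.43 mm, y_c = 41.09 mm

vertical leg: A = 26 × 150 = 3900.00, centroid at (13.00, 75.00).
horizontal leg: A = 180 × 24 = 4320.00, centroid at (116.00, 12.00).
gusset: A = ½·60·24 = 720.00, centroid at (46.00, 32.00).
ΣA = 8940.00 mm²
ΣAx_c = (3900.00)(13.00) + (4320.00)(116.00) + (720.00)(46.00) = 584940.00 mm³
ΣAy_c = (3900.00)(75.00) + (4320.00)(12.00) + (720.00)(32.00) = 367380.00 mm³
x_c = 584940.00 / 8940.00 = 65.43 mm
y_c = 367380.00 / 8940.00 = 41.09 mm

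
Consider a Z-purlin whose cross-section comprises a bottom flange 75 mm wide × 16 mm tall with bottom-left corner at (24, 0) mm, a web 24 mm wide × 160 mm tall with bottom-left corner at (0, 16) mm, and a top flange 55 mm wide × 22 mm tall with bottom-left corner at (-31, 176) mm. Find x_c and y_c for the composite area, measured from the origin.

bottom flange: A = 75 × 16 = 1200.00, centroid at (61.50, 8.00).
web: A = 24 × 160 = 3840.00, centroid at (12.00, 96.00).
top flange: A = 55 × 22 = 1210.00, centroid at (-3.50, 187.00).
ΣA = 6250.00 mm²
ΣAx_c = (1200.00)(61.50) + (3840.00)(12.00) + (1210.00)(-3.50) = 115645.00 mm³
ΣAy_c = (1200.00)(8.00) + (3840.00)(96.00) + (1210.00)(187.00) = 604510.00 mm³
x_c = 115645.00 / 6250.00 = 18.50 mm
y_c = 604510.00 / 6250.00 = 96.72 mm

x_c = 18.50 mm, y_c = 96.72 mm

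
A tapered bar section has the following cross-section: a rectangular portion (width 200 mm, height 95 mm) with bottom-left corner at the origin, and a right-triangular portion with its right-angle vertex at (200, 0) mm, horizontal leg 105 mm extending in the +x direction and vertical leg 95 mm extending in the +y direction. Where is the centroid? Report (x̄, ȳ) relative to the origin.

rectangular portion: A = 200 × 95 = 19000.00, centroid at (100.00, 47.50).
triangular portion: A = ½·105·95 = 4987.50, centroid at (235.00, 31.67).
ΣA = 23987.50 mm², ΣAx̄ = 3072062.50 mm³, ΣAȳ = 1060437.50 mm³.
x̄ = 3072062.50/23987.50 = 128.07 mm; ȳ = 1060437.50/23987.50 = 44.21 mm.

x̄ = 128.07 mm, ȳ = 44.21 mm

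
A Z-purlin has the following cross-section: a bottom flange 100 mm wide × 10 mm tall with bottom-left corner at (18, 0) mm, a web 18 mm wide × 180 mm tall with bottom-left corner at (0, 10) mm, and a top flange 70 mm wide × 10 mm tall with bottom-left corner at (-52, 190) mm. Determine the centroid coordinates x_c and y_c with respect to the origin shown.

x_c = 17.26 mm, y_c = 94.23 mm

bottom flange: A = 100 × 10 = 1000.00, centroid at (68.00, 5.00).
web: A = 18 × 180 = 3240.00, centroid at (9.00, 100.00).
top flange: A = 70 × 10 = 700.00, centroid at (-17.00, 195.00).
ΣA = 4940.00 mm²
ΣAx_c = (1000.00)(68.00) + (3240.00)(9.00) + (700.00)(-17.00) = 85260.00 mm³
ΣAy_c = (1000.00)(5.00) + (3240.00)(100.00) + (700.00)(195.00) = 465500.00 mm³
x_c = 85260.00 / 4940.00 = 17.26 mm
y_c = 465500.00 / 4940.00 = 94.23 mm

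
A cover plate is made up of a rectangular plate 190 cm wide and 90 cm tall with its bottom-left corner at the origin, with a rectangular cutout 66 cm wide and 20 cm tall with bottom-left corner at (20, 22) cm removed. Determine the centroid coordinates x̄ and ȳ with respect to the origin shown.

plate: A = 190 × 90 = 17100.00, centroid at (95.00, 45.00).
hole: A = −(66 × 20) = -1320.00, centroid at (53.00, 32.00).
ΣA = 15780.00 cm², ΣAx̄ = 1554540.00 cm³, ΣAȳ = 727260.00 cm³.
x̄ = 1554540.00/15780.00 = 98.51 cm; ȳ = 727260.00/15780.00 = 46.09 cm.

x̄ = 98.51 cm, ȳ = 46.09 cm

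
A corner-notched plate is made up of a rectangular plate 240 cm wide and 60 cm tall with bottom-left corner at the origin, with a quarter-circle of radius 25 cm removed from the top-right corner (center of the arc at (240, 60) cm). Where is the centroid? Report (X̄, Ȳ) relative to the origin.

Part | A | x̄ᵢ | ȳᵢ | A·x̄ᵢ | A·ȳᵢ
plate | 14400.00 | 120.00 | 30.00 | 1728000.00 | 432000.00
removed quarter-circle | -490.87 | 229.39 | 49.39 | -112601.39 | -24244.10
Σ | 13909.13 |  |  | 1615398.61 | 407755.90
X̄ = 1615398.61 / 13909.13 = 116.14 cm
Ȳ = 407755.90 / 13909.13 = 29.32 cm

X̄ = 116.14 cm, Ȳ = 29.32 cm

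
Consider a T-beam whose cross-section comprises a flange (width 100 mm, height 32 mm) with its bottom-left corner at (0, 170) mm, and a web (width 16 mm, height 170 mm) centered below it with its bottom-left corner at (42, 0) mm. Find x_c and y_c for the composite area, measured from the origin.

x_c = 50.00 mm, y_c = 139.59 mm

web: A = 16 × 170 = 2720.00, centroid at (50.00, 85.00).
flange: A = 100 × 32 = 3200.00, centroid at (50.00, 186.00).
ΣA = 5920.00 mm², ΣAx_c = 296000.00 mm³, ΣAy_c = 826400.00 mm³.
x_c = 296000.00/5920.00 = 50.00 mm; y_c = 826400.00/5920.00 = 139.59 mm.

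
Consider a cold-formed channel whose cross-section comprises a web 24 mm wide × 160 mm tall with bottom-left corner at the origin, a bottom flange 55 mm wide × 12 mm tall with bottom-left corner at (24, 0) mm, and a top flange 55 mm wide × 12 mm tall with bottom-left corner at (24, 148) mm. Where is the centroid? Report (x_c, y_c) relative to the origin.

x_c = 22.10 mm, y_c = 80.00 mm

Part | A | x̄ᵢ | ȳᵢ | A·x̄ᵢ | A·ȳᵢ
web | 3840.00 | 12.00 | 80.00 | 46080.00 | 307200.00
bottom flange | 660.00 | 51.50 | 6.00 | 33990.00 | 3960.00
top flange | 660.00 | 51.50 | 154.00 | 33990.00 | 101640.00
Σ | 5160.00 |  |  | 114060.00 | 412800.00
x_c = 114060.00 / 5160.00 = 22.10 mm
y_c = 412800.00 / 5160.00 = 80.00 mm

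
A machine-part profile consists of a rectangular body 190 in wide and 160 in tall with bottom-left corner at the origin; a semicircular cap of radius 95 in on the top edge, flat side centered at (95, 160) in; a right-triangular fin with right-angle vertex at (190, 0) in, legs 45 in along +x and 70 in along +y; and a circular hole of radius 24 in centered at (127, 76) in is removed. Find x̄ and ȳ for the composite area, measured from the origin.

Part | A | x̄ᵢ | ȳᵢ | A·x̄ᵢ | A·ȳᵢ
rectangular body | 30400.00 | 95.00 | 80.00 | 2888000.00 | 2432000.00
semicircular top | 14176.44 | 95.00 | 200.32 | 1346761.50 | 2839813.23
triangular fin | 1575.00 | 205.00 | 23.33 | 322875.00 | 36750.00
hole | -1809.56 | 127.00 | 76.00 | -229813.79 | -137526.36
Σ | 44341.88 |  |  | 4327822.71 | 5171036.87
x̄ = 4327822.71 / 44341.88 = 97.60 in
ȳ = 5171036.87 / 44341.88 = 116.62 in

x̄ = 97.60 in, ȳ = 116.62 in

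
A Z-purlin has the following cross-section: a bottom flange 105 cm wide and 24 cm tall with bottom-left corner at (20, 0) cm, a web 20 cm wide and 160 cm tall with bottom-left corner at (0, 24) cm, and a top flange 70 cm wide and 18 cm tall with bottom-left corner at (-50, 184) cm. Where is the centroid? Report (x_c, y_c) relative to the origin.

Part | A | x̄ᵢ | ȳᵢ | A·x̄ᵢ | A·ȳᵢ
bottom flange | 2520.00 | 72.50 | 12.00 | 182700.00 | 30240.00
web | 3200.00 | 10.00 | 104.00 | 32000.00 | 332800.00
top flange | 1260.00 | -15.00 | 193.00 | -18900.00 | 243180.00
Σ | 6980.00 |  |  | 195800.00 | 606220.00
x_c = 195800.00 / 6980.00 = 28.05 cm
y_c = 606220.00 / 6980.00 = 86.85 cm

x_c = 28.05 cm, y_c = 86.85 cm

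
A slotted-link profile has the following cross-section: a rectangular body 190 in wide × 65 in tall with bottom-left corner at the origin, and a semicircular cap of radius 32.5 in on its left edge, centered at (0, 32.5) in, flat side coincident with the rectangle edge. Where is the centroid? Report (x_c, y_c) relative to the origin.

rectangular body: A = 190 × 65 = 12350.00, centroid at (95.00, 32.50).
semicircular end: A = ½π·32.5² = 1659.15, centroid at (-13.79, 32.50).
ΣA = 14009.15 in², ΣAx_c = 1150364.58 in³, ΣAy_c = 455297.49 in³.
x_c = 1150364.58/14009.15 = 82.12 in; y_c = 455297.49/14009.15 = 32.50 in.

x_c = 82.12 in, y_c = 32.50 in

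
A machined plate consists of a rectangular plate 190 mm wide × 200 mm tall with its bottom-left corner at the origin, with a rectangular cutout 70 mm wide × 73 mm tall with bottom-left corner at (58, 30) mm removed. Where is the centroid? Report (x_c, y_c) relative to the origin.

x_c = 95.31 mm, y_c = 105.20 mm

Part | A | x̄ᵢ | ȳᵢ | A·x̄ᵢ | A·ȳᵢ
plate | 38000.00 | 95.00 | 100.00 | 3610000.00 | 3800000.00
hole | -5110.00 | 93.00 | 66.50 | -475230.00 | -339815.00
Σ | 32890.00 |  |  | 3134770.00 | 3460185.00
x_c = 3134770.00 / 32890.00 = 95.31 mm
y_c = 3460185.00 / 32890.00 = 105.20 mm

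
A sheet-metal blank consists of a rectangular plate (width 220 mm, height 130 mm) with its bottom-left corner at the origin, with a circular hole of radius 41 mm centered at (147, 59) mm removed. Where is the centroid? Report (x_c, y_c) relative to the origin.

x_c = 101.62 mm, y_c = 66.36 mm

plate: A = 220 × 130 = 28600.00, centroid at (110.00, 65.00).
hole: A = −π·41² = -5281.02, centroid at (147.00, 59.00).
ΣA = 23318.98 mm²
ΣAx_c = (28600.00)(110.00) + (-5281.02)(147.00) = 2369690.46 mm³
ΣAy_c = (28600.00)(65.00) + (-5281.02)(59.00) = 1547419.98 mm³
x_c = 2369690.46 / 23318.98 = 101.62 mm
y_c = 1547419.98 / 23318.98 = 66.36 mm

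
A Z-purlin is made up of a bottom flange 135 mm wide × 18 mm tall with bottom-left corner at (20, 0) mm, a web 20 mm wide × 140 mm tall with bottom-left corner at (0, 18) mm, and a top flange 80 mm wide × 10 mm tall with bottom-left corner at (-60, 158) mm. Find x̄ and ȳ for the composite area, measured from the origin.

x̄ = 37.25 mm, ȳ = 66.11 mm

Part | A | x̄ᵢ | ȳᵢ | A·x̄ᵢ | A·ȳᵢ
bottom flange | 2430.00 | 87.50 | 9.00 | 212625.00 | 21870.00
web | 2800.00 | 10.00 | 88.00 | 28000.00 | 246400.00
top flange | 800.00 | -20.00 | 163.00 | -16000.00 | 130400.00
Σ | 6030.00 |  |  | 224625.00 | 398670.00
x̄ = 224625.00 / 6030.00 = 37.25 mm
ȳ = 398670.00 / 6030.00 = 66.11 mm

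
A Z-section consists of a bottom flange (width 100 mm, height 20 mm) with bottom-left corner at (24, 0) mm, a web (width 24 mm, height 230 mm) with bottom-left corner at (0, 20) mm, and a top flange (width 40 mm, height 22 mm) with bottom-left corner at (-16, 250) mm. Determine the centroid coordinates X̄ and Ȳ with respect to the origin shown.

bottom flange: A = 100 × 20 = 2000.00, centroid at (74.00, 10.00).
web: A = 24 × 230 = 5520.00, centroid at (12.00, 135.00).
top flange: A = 40 × 22 = 880.00, centroid at (4.00, 261.00).
ΣA = 8400.00 mm²
ΣAX̄ = (2000.00)(74.00) + (5520.00)(12.00) + (880.00)(4.00) = 217760.00 mm³
ΣAȲ = (2000.00)(10.00) + (5520.00)(135.00) + (880.00)(261.00) = 994880.00 mm³
X̄ = 217760.00 / 8400.00 = 25.92 mm
Ȳ = 994880.00 / 8400.00 = 118.44 mm

X̄ = 25.92 mm, Ȳ = 118.44 mm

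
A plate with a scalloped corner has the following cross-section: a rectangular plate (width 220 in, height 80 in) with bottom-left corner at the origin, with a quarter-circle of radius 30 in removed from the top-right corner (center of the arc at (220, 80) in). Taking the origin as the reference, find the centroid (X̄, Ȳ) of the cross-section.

X̄ = 105.93 in, Ȳ = 38.86 in

Part | A | x̄ᵢ | ȳᵢ | A·x̄ᵢ | A·ȳᵢ
plate | 17600.00 | 110.00 | 40.00 | 1936000.00 | 704000.00
removed quarter-circle | -706.86 | 207.27 | 67.27 | -146508.84 | -47548.67
Σ | 16893.14 |  |  | 1789491.16 | 656451.33
X̄ = 1789491.16 / 16893.14 = 105.93 in
Ȳ = 656451.33 / 16893.14 = 38.86 in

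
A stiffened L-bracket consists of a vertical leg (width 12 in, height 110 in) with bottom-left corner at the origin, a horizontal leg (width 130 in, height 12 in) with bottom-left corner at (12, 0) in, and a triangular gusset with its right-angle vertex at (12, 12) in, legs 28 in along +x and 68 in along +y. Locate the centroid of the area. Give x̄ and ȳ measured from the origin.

x̄ = 38.71 in, ȳ = 30.00 in

Part | A | x̄ᵢ | ȳᵢ | A·x̄ᵢ | A·ȳᵢ
vertical leg | 1320.00 | 6.00 | 55.00 | 7920.00 | 72600.00
horizontal leg | 1560.00 | 77.00 | 6.00 | 120120.00 | 9360.00
gusset | 952.00 | 21.33 | 34.67 | 20309.33 | 33002.67
Σ | 3832.00 |  |  | 148349.33 | 114962.67
x̄ = 148349.33 / 3832.00 = 38.71 in
ȳ = 114962.67 / 3832.00 = 30.00 in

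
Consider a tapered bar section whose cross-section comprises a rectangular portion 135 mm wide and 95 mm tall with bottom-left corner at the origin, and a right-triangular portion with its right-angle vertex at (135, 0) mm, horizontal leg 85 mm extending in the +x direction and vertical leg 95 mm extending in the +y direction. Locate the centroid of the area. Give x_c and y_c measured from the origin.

Part | A | x̄ᵢ | ȳᵢ | A·x̄ᵢ | A·ȳᵢ
rectangular portion | 12825.00 | 67.50 | 47.50 | 865687.50 | 609187.50
triangular portion | 4037.50 | 163.33 | 31.67 | 659458.33 | 127854.17
Σ | 16862.50 |  |  | 1525145.83 | 737041.67
x_c = 1525145.83 / 16862.50 = 90.45 mm
y_c = 737041.67 / 16862.50 = 43.71 mm

x_c = 90.45 mm, y_c = 43.71 mm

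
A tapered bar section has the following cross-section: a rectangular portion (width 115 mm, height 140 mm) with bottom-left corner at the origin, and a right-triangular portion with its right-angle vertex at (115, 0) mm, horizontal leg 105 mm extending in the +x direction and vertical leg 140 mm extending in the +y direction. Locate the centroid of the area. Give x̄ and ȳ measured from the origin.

rectangular portion: A = 115 × 140 = 16100.00, centroid at (57.50, 70.00).
triangular portion: A = ½·105·140 = 7350.00, centroid at (150.00, 46.67).
ΣA = 23450.00 mm²
ΣAx̄ = (16100.00)(57.50) + (7350.00)(150.00) = 2028250.00 mm³
ΣAȳ = (16100.00)(70.00) + (7350.00)(46.67) = 1470000.00 mm³
x̄ = 2028250.00 / 23450.00 = 86.49 mm
ȳ = 1470000.00 / 23450.00 = 62.69 mm

x̄ = 86.49 mm, ȳ = 62.69 mm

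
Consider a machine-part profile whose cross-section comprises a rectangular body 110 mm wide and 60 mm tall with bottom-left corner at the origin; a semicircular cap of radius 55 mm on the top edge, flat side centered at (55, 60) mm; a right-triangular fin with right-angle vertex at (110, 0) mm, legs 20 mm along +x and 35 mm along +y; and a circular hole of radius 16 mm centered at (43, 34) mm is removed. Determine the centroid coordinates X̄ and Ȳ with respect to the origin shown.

X̄ = 57.87 mm, Ȳ = 52.38 mm

rectangular body: A = 110 × 60 = 6600.00, centroid at (55.00, 30.00).
semicircular top: A = ½π·55² = 4751.66, centroid at (55.00, 83.34).
triangular fin: A = ½·20·35 = 350.00, centroid at (116.67, 11.67).
hole: A = −π·16² = -804.25, centroid at (43.00, 34.00).
ΣA = 10897.41 mm², ΣAX̄ = 630591.92 mm³, ΣAȲ = 570755.11 mm³.
X̄ = 630591.92/10897.41 = 57.87 mm; Ȳ = 570755.11/10897.41 = 52.38 mm.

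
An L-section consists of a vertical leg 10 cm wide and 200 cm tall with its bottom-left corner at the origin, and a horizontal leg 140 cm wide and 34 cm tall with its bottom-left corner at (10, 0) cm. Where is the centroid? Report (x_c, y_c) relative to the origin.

vertical leg: A = 10 × 200 = 2000.00, centroid at (5.00, 100.00).
horizontal leg: A = 140 × 34 = 4760.00, centroid at (80.00, 17.00).
ΣA = 6760.00 cm², ΣAx_c = 390800.00 cm³, ΣAy_c = 280920.00 cm³.
x_c = 390800.00/6760.00 = 57.81 cm; y_c = 280920.00/6760.00 = 41.56 cm.

x_c = 57.81 cm, y_c = 41.56 cm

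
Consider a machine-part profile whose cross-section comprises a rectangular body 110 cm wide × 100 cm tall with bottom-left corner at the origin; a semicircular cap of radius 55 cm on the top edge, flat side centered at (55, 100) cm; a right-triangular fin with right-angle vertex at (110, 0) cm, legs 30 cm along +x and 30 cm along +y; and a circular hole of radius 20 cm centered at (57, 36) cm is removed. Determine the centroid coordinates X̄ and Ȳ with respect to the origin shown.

X̄ = 56.79 cm, Ȳ = 73.29 cm

Part | A | x̄ᵢ | ȳᵢ | A·x̄ᵢ | A·ȳᵢ
rectangular body | 11000.00 | 55.00 | 50.00 | 605000.00 | 550000.00
semicircular top | 4751.66 | 55.00 | 123.34 | 261341.24 | 586082.56
triangular fin | 450.00 | 120.00 | 10.00 | 54000.00 | 4500.00
hole | -1256.64 | 57.00 | 36.00 | -71628.31 | -45238.93
Σ | 14945.02 |  |  | 848712.93 | 1095343.62
X̄ = 848712.93 / 14945.02 = 56.79 cm
Ȳ = 1095343.62 / 14945.02 = 73.29 cm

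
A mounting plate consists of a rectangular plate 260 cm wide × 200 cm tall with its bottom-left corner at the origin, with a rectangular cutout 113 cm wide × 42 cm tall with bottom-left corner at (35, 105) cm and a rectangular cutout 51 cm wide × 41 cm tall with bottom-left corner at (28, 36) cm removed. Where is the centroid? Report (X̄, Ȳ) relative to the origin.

plate: A = 260 × 200 = 52000.00, centroid at (130.00, 100.00).
hole 1: A = −(113 × 42) = -4746.00, centroid at (91.50, 126.00).
hole 2: A = −(51 × 41) = -2091.00, centroid at (53.50, 56.50).
ΣA = 45163.00 cm², ΣAX̄ = 6213872.50 cm³, ΣAȲ = 4483862.50 cm³.
X̄ = 6213872.50/45163.00 = 137.59 cm; Ȳ = 4483862.50/45163.00 = 99.28 cm.

X̄ = 137.59 cm, Ȳ = 99.28 cm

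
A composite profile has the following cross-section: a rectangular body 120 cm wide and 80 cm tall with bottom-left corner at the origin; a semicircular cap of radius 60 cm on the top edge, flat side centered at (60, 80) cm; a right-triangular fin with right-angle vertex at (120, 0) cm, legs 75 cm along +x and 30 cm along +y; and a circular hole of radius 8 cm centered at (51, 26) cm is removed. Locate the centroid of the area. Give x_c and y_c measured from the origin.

x_c = 66.02 cm, y_c = 60.97 cm

rectangular body: A = 120 × 80 = 9600.00, centroid at (60.00, 40.00).
semicircular top: A = ½π·60² = 5654.87, centroid at (60.00, 105.46).
triangular fin: A = ½·75·30 = 1125.00, centroid at (145.00, 10.00).
hole: A = −π·8² = -201.06, centroid at (51.00, 26.00).
ΣA = 16178.80 cm²
ΣAx_c = (9600.00)(60.00) + (5654.87)(60.00) + (1125.00)(145.00) + (-201.06)(51.00) = 1068162.85 cm³
ΣAy_c = (9600.00)(40.00) + (5654.87)(105.46) + (1125.00)(10.00) + (-201.06)(26.00) = 986411.73 cm³
x_c = 1068162.85 / 16178.80 = 66.02 cm
y_c = 986411.73 / 16178.80 = 60.97 cm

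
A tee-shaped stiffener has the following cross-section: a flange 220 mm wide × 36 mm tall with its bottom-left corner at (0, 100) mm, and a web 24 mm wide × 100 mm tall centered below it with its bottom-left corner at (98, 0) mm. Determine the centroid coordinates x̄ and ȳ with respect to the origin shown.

Part | A | x̄ᵢ | ȳᵢ | A·x̄ᵢ | A·ȳᵢ
web | 2400.00 | 110.00 | 50.00 | 264000.00 | 120000.00
flange | 7920.00 | 110.00 | 118.00 | 871200.00 | 934560.00
Σ | 10320.00 |  |  | 1135200.00 | 1054560.00
x̄ = 1135200.00 / 10320.00 = 110.00 mm
ȳ = 1054560.00 / 10320.00 = 102.19 mm

x̄ = 110.00 mm, ȳ = 102.19 mm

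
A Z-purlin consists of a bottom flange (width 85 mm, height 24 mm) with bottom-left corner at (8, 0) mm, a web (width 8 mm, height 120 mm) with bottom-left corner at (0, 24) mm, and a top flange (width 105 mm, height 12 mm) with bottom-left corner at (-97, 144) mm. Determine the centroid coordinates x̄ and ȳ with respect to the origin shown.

x̄ = 11.92 mm, ȳ = 69.04 mm

Part | A | x̄ᵢ | ȳᵢ | A·x̄ᵢ | A·ȳᵢ
bottom flange | 2040.00 | 50.50 | 12.00 | 103020.00 | 24480.00
web | 960.00 | 4.00 | 84.00 | 3840.00 | 80640.00
top flange | 1260.00 | -44.50 | 150.00 | -56070.00 | 189000.00
Σ | 4260.00 |  |  | 50790.00 | 294120.00
x̄ = 50790.00 / 4260.00 = 11.92 mm
ȳ = 294120.00 / 4260.00 = 69.04 mm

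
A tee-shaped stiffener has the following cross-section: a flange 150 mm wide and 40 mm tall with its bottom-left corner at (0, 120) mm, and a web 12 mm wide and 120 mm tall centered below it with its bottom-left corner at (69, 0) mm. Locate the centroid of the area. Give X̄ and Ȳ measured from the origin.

X̄ = 75.00 mm, Ȳ = 124.52 mm

web: A = 12 × 120 = 1440.00, centroid at (75.00, 60.00).
flange: A = 150 × 40 = 6000.00, centroid at (75.00, 140.00).
ΣA = 7440.00 mm², ΣAX̄ = 558000.00 mm³, ΣAȲ = 926400.00 mm³.
X̄ = 558000.00/7440.00 = 75.00 mm; Ȳ = 926400.00/7440.00 = 124.52 mm.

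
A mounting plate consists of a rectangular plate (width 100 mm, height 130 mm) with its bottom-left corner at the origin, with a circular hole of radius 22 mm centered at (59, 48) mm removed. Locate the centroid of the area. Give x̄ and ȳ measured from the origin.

x̄ = 48.81 mm, ȳ = 67.25 mm

Part | A | x̄ᵢ | ȳᵢ | A·x̄ᵢ | A·ȳᵢ
plate | 13000.00 | 50.00 | 65.00 | 650000.00 | 845000.00
hole | -1520.53 | 59.00 | 48.00 | -89711.32 | -72985.48
Σ | 11479.47 |  |  | 560288.68 | 772014.52
x̄ = 560288.68 / 11479.47 = 48.81 mm
ȳ = 772014.52 / 11479.47 = 67.25 mm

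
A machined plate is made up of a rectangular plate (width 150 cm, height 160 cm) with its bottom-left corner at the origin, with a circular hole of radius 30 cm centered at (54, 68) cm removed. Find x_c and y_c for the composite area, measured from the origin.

plate: A = 150 × 160 = 24000.00, centroid at (75.00, 80.00).
hole: A = −π·30² = -2827.43, centroid at (54.00, 68.00).
ΣA = 21172.57 cm², ΣAx_c = 1647318.60 cm³, ΣAy_c = 1727734.53 cm³.
x_c = 1647318.60/21172.57 = 77.80 cm; y_c = 1727734.53/21172.57 = 81.60 cm.

x_c = 77.80 cm, y_c = 81.60 cm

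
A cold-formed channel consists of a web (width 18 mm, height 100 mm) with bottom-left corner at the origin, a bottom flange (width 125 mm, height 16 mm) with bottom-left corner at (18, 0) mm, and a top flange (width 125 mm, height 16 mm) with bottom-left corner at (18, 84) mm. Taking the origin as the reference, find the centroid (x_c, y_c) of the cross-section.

x_c = 58.31 mm, y_c = 50.00 mm

Part | A | x̄ᵢ | ȳᵢ | A·x̄ᵢ | A·ȳᵢ
web | 1800.00 | 9.00 | 50.00 | 16200.00 | 90000.00
bottom flange | 2000.00 | 80.50 | 8.00 | 161000.00 | 16000.00
top flange | 2000.00 | 80.50 | 92.00 | 161000.00 | 184000.00
Σ | 5800.00 |  |  | 338200.00 | 290000.00
x_c = 338200.00 / 5800.00 = 58.31 mm
y_c = 290000.00 / 5800.00 = 50.00 mm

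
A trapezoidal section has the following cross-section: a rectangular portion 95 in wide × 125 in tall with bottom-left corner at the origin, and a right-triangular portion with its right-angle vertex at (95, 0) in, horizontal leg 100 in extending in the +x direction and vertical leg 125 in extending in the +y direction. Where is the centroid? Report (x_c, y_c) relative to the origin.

x_c = 75.37 in, y_c = 55.32 in

rectangular portion: A = 95 × 125 = 11875.00, centroid at (47.50, 62.50).
triangular portion: A = ½·100·125 = 6250.00, centroid at (128.33, 41.67).
ΣA = 18125.00 in², ΣAx_c = 1366145.83 in³, ΣAy_c = 1002604.17 in³.
x_c = 1366145.83/18125.00 = 75.37 in; y_c = 1002604.17/18125.00 = 55.32 in.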